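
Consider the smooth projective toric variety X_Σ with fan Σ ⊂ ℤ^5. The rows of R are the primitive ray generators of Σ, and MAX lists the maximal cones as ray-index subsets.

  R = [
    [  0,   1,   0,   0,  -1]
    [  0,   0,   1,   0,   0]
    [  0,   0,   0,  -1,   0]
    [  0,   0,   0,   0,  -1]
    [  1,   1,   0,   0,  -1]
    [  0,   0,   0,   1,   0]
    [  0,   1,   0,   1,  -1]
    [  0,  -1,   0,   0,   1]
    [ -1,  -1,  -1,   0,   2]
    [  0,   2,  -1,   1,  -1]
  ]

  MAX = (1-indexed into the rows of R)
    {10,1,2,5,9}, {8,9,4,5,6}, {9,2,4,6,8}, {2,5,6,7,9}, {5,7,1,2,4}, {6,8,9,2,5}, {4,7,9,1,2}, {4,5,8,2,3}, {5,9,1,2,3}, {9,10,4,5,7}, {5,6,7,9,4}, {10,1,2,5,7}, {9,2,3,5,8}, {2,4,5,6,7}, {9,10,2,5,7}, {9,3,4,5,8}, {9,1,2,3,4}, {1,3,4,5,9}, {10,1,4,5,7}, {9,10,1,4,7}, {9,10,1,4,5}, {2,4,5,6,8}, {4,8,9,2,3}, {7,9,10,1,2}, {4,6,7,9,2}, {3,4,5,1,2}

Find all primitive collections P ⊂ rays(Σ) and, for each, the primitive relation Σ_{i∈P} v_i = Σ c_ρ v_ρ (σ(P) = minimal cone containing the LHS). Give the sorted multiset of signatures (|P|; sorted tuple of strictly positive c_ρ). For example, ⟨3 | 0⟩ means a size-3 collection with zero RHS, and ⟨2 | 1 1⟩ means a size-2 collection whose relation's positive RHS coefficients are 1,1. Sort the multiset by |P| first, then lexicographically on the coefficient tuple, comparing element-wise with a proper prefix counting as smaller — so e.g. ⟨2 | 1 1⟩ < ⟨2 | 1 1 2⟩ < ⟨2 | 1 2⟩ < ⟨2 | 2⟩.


11 minimal non-faces of Δ(Σ) (on 10 rays):

  {1,8}:  v_{1} + v_{8} = 0  ⇒ sig = ⟨2 | 0⟩
  {3,6}:  v_{3} + v_{6} = 0  ⇒ sig = ⟨2 | 0⟩
  {1,6}:  v_{1} + v_{6} = v_{7}  ⇒ sig = ⟨2 | 1⟩
  {3,7}:  v_{3} + v_{7} = v_{1}  ⇒ sig = ⟨2 | 1⟩
  {7,8}:  v_{7} + v_{8} = v_{6}  ⇒ sig = ⟨2 | 1⟩
  {8,10}:  v_{8} + v_{10} = v_{5} + v_{7} + v_{9}  ⇒ sig = ⟨2 | 1 1 1⟩
  {3,10}:  v_{3} + v_{10} = 2·v_{1} + v_{5} + v_{9}  ⇒ sig = ⟨2 | 1 1 2⟩
  {6,10}:  v_{6} + v_{10} = v_{5} + 2·v_{7} + v_{9}  ⇒ sig = ⟨2 | 1 1 2⟩
  {2,4,10}:  v_{2} + v_{4} + v_{10} = v_{1} + v_{7}  ⇒ sig = ⟨3 | 1 1⟩
  {2,4,5,9}:  v_{2} + v_{4} + v_{5} + v_{9} = 0  ⇒ sig = ⟨4 | 0⟩
  {1,5,7,9}:  v_{1} + v_{5} + v_{7} + v_{9} = v_{10}  ⇒ sig = ⟨4 | 1⟩

Sorted signature multiset PRS(X):
{ ⟨2 | 0⟩ ×2,  ⟨2 | 1⟩ ×3,  ⟨2 | 1 1 1⟩,  ⟨2 | 1 1 2⟩ ×2,  ⟨3 | 1 1⟩,  ⟨4 | 0⟩,  ⟨4 | 1⟩ }


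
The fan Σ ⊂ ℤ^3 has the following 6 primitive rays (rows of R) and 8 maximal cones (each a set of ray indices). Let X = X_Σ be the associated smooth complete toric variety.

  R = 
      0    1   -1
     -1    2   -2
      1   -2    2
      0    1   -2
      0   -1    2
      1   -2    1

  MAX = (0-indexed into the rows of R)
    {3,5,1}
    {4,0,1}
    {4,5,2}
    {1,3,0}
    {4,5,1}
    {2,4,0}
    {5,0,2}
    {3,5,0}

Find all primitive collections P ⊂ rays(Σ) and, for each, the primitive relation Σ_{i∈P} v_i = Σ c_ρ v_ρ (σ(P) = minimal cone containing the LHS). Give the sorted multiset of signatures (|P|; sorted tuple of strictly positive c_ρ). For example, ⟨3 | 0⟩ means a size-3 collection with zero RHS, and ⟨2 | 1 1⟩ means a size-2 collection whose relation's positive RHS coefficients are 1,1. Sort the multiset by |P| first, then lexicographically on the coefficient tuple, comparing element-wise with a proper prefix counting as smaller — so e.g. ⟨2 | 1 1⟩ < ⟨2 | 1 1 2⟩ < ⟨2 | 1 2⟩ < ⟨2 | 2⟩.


5 collections generate NE(X_Σ); each relation:

  • {1,2}:  v_{1} + v_{2} = 0 — sig = ⟨2 | 0⟩
  • {3,4}:  v_{3} + v_{4} = 0 — sig = ⟨2 | 0⟩
  • {2,3}:  v_{2} + v_{3} = v_{0} + v_{5} — sig = ⟨2 | 1 1⟩
  • {0,1,5}:  v_{0} + v_{1} + v_{5} = v_{3} — sig = ⟨3 | 1⟩
  • {0,4,5}:  v_{0} + v_{4} + v_{5} = v_{2} — sig = ⟨3 | 1⟩

so the primitive-relation signature multiset is
{ ⟨2 | 0⟩ ×2,  ⟨2 | 1 1⟩,  ⟨3 | 1⟩ ×2 }


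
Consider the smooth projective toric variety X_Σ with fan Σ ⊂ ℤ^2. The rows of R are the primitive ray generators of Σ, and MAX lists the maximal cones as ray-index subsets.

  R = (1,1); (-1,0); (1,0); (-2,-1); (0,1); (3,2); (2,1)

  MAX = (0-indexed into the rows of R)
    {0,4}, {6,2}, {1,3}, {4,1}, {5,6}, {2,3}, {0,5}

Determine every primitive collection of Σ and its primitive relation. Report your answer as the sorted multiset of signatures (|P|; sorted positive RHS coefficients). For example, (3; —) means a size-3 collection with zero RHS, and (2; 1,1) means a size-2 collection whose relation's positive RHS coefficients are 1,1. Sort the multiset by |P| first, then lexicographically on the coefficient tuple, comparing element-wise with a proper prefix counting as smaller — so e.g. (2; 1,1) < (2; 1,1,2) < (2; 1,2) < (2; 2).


14 minimal non-faces of Δ(Σ) (on 7 rays):

  {1,2}:  v_{1} + v_{2} = 0  so sig = (2; —)
  {3,6}:  v_{3} + v_{6} = 0  so sig = (2; —)
  {0,1}:  v_{0} + v_{1} = v_{4}  so sig = (2; 1)
  {0,2}:  v_{0} + v_{2} = v_{6}  so sig = (2; 1)
  {0,3}:  v_{0} + v_{3} = v_{1}  so sig = (2; 1)
  {0,6}:  v_{0} + v_{6} = v_{5}  so sig = (2; 1)
  {1,6}:  v_{1} + v_{6} = v_{0}  so sig = (2; 1)
  {2,4}:  v_{2} + v_{4} = v_{0}  so sig = (2; 1)
  {3,5}:  v_{3} + v_{5} = v_{0}  so sig = (2; 1)
  {1,5}:  v_{1} + v_{5} = 2·v_{0}  so sig = (2; 2)
  {2,5}:  v_{2} + v_{5} = 2·v_{6}  so sig = (2; 2)
  {3,4}:  v_{3} + v_{4} = 2·v_{1}  so sig = (2; 2)
  {4,6}:  v_{4} + v_{6} = 2·v_{0}  so sig = (2; 2)
  {4,5}:  v_{4} + v_{5} = 3·v_{0}  so sig = (2; 3)

so the primitive-relation signature multiset is
{ (2; —) ×2,  (2; 1) ×7,  (2; 2) ×4,  (2; 3) }


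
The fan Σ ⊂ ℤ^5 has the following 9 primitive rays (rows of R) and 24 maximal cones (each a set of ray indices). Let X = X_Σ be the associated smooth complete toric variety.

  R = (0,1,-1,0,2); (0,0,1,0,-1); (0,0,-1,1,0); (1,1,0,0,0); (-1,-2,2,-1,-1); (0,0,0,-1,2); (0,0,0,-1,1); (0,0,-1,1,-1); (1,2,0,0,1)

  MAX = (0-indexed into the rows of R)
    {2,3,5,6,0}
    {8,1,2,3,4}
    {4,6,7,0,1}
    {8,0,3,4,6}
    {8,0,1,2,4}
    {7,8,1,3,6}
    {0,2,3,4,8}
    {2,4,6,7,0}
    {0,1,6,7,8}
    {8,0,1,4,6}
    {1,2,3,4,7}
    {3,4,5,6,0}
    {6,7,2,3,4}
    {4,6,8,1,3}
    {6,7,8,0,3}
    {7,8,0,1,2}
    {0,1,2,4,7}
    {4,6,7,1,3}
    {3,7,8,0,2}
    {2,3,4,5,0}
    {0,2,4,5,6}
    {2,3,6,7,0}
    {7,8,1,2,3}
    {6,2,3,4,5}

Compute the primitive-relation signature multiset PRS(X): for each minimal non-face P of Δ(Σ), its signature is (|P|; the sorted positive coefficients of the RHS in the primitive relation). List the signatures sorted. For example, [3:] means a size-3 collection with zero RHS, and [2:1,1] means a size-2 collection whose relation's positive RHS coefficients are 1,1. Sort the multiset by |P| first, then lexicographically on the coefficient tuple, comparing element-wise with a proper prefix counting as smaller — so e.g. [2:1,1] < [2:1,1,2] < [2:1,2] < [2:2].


Minimal non-faces — 9 found among 9 rays, 24 max cones:

  • {5,7}:  v_{5} + v_{7} = v_{2} + v_{6} — sig = [2:1,1]
  • {1,5}:  v_{1} + v_{5} = v_{0} + v_{3} + v_{4} — sig = [2:1,1,1]
  • {5,8}:  v_{5} + v_{8} = 2·v_{0} + 2·v_{3} + v_{4} — sig = [2:1,2,2]
  • {1,2,6}:  v_{1} + v_{2} + v_{6} = 0 — sig = [3:]
  • {0,1,3}:  v_{0} + v_{1} + v_{3} = v_{8} — sig = [3:1]
  • {4,7,8}:  v_{4} + v_{7} + v_{8} = v_{1} — sig = [3:1]
  • {2,6,8}:  v_{2} + v_{6} + v_{8} = v_{0} + v_{3} — sig = [3:1,1]
  • {0,3,4,7}:  v_{0} + v_{3} + v_{4} + v_{7} = 0 — sig = [4:]
  • {0,2,3,4,6}:  v_{0} + v_{2} + v_{3} + v_{4} + v_{6} = v_{5} — sig = [5:1]

Hence PRS(X_Σ) =
    |P|=2: 3 collections, coeffs (1,1), (1,1,1), (1,2,2)
    |P|=3: 4 collections, coeffs (), (1), (1), (1,1)
    |P|=4: 1 collection, coeffs ()
    |P|=5: 1 collection, coeffs (1)


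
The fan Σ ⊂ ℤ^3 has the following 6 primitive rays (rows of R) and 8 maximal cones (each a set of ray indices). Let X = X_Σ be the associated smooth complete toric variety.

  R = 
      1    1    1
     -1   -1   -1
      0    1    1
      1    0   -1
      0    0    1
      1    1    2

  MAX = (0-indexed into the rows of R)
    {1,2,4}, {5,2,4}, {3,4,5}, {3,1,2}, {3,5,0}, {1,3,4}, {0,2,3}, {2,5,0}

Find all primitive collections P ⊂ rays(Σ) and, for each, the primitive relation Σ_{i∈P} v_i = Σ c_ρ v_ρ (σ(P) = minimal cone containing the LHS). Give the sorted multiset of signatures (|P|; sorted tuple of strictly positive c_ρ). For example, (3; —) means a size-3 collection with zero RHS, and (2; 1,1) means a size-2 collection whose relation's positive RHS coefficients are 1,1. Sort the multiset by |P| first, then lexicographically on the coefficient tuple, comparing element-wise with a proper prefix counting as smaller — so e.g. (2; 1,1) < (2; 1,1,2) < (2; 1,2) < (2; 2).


The 5 primitive collections of Σ (r=6, n=3):

  P={0,1}:  v_{0} + v_{1} = 0 ; sig = (2; —)
  P={0,4}:  v_{0} + v_{4} = v_{5} ; sig = (2; 1)
  P={1,5}:  v_{1} + v_{5} = v_{4} ; sig = (2; 1)
  P={2,3,4}:  v_{2} + v_{3} + v_{4} = v_{0} ; sig = (3; 1)
  P={2,3,5}:  v_{2} + v_{3} + v_{5} = 2·v_{0} ; sig = (3; 2)

Sorted signature multiset PRS(X):
    (2; —)
    (2; 1)
    (2; 1)
    (3; 1)
    (3; 2)


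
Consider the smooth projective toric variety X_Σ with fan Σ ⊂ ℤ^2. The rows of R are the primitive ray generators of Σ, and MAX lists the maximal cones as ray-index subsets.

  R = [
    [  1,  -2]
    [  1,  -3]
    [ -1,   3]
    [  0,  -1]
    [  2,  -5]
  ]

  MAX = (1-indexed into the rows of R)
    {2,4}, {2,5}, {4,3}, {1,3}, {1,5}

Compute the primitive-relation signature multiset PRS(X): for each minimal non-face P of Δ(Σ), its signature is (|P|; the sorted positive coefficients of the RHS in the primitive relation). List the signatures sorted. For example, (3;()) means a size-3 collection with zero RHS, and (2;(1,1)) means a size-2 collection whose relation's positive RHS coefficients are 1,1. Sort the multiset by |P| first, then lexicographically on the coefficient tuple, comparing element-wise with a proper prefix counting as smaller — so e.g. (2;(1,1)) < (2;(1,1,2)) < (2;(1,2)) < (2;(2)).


Primitive collections (5):

  P={2,3}:  v_{2} + v_{3} = 0 ; sig = (2;())
  P={1,2}:  v_{1} + v_{2} = v_{5} ; sig = (2;(1))
  P={1,4}:  v_{1} + v_{4} = v_{2} ; sig = (2;(1))
  P={3,5}:  v_{3} + v_{5} = v_{1} ; sig = (2;(1))
  P={4,5}:  v_{4} + v_{5} = 2·v_{2} ; sig = (2;(2))

Sorted signature multiset PRS(X):
    |P|=2: 5 collections, coeffs (), (1), (1), (1), (2)


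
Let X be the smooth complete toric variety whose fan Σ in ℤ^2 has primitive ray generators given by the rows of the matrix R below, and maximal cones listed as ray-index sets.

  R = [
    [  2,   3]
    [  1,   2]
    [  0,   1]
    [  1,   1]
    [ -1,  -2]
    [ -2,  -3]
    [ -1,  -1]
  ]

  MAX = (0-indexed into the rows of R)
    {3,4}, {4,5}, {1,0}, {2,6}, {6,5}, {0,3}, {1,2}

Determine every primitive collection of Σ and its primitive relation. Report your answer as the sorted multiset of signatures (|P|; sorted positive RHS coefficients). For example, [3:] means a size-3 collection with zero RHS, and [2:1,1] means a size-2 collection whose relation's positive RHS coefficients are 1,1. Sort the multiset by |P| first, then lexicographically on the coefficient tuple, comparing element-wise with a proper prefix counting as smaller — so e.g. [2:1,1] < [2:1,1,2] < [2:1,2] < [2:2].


|primitive collections| = 14. Relations:

  P={0,5}:  v_{0} + v_{5} = 0  ⟹  sig = [2:]
  P={1,4}:  v_{1} + v_{4} = 0  ⟹  sig = [2:]
  P={3,6}:  v_{3} + v_{6} = 0  ⟹  sig = [2:]
  P={0,4}:  v_{0} + v_{4} = v_{3}  ⟹  sig = [2:1]
  P={0,6}:  v_{0} + v_{6} = v_{1}  ⟹  sig = [2:1]
  P={1,3}:  v_{1} + v_{3} = v_{0}  ⟹  sig = [2:1]
  P={1,5}:  v_{1} + v_{5} = v_{6}  ⟹  sig = [2:1]
  P={1,6}:  v_{1} + v_{6} = v_{2}  ⟹  sig = [2:1]
  P={2,3}:  v_{2} + v_{3} = v_{1}  ⟹  sig = [2:1]
  P={2,4}:  v_{2} + v_{4} = v_{6}  ⟹  sig = [2:1]
  P={3,5}:  v_{3} + v_{5} = v_{4}  ⟹  sig = [2:1]
  P={4,6}:  v_{4} + v_{6} = v_{5}  ⟹  sig = [2:1]
  P={0,2}:  v_{0} + v_{2} = 2·v_{1}  ⟹  sig = [2:2]
  P={2,5}:  v_{2} + v_{5} = 2·v_{6}  ⟹  sig = [2:2]

Hence PRS(X_Σ) =
[[2:], [2:], [2:], [2:1], [2:1], [2:1], [2:1], [2:1], [2:1], [2:1], [2:1], [2:1], [2:2], [2:2]]


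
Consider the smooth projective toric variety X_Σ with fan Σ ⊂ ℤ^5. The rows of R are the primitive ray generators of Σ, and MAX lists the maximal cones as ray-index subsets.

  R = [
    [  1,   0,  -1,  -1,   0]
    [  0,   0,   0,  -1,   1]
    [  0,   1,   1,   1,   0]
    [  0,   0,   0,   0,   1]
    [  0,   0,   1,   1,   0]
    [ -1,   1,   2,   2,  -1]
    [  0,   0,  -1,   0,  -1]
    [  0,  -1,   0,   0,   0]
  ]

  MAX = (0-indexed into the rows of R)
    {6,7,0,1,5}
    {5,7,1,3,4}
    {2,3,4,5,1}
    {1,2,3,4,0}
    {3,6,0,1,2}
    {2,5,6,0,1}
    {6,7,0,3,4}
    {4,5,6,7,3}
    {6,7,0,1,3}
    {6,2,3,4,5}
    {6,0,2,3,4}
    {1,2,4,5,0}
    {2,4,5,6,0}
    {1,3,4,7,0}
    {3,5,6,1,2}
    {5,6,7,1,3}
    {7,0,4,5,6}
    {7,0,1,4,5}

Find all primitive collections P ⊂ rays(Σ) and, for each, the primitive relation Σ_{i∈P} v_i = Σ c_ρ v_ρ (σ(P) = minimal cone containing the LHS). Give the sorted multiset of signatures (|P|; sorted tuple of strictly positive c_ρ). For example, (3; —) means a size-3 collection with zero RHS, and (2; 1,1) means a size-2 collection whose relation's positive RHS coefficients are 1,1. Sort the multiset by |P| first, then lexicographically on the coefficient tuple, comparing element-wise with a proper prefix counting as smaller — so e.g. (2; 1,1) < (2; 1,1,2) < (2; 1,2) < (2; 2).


|primitive collections| = 3. Relations:

  P={2,7}:  v_{2} + v_{7} = v_{4}  so sig = (2; 1)
  P={1,4,6}:  v_{1} + v_{4} + v_{6} = 0  so sig = (3; —)
  P={0,3,5}:  v_{0} + v_{3} + v_{5} = v_{2}  so sig = (3; 1)

Hence PRS(X_Σ) =
{ (2; 1),  (3; —),  (3; 1) }


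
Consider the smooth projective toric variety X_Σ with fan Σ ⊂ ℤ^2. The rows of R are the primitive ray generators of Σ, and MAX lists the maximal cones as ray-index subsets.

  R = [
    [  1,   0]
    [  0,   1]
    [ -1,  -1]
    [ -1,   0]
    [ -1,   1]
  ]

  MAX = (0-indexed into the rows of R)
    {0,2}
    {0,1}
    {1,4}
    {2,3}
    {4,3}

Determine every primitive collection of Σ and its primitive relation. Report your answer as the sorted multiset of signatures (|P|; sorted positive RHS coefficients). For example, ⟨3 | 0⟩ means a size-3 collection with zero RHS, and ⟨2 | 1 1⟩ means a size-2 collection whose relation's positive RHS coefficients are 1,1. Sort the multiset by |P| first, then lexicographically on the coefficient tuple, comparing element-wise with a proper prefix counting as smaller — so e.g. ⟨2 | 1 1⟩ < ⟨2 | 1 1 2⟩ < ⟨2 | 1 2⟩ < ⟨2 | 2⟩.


Σ has 5 primitive collections:

  • {0,3}:  v_{0} + v_{3} = 0 — sig = ⟨2 | 0⟩
  • {0,4}:  v_{0} + v_{4} = v_{1} — sig = ⟨2 | 1⟩
  • {1,2}:  v_{1} + v_{2} = v_{3} — sig = ⟨2 | 1⟩
  • {1,3}:  v_{1} + v_{3} = v_{4} — sig = ⟨2 | 1⟩
  • {2,4}:  v_{2} + v_{4} = 2·v_{3} — sig = ⟨2 | 2⟩

Signatures (|P|; sorted positive RHS coefficients), sorted:
[⟨2 | 0⟩, ⟨2 | 1⟩, ⟨2 | 1⟩, ⟨2 | 1⟩, ⟨2 | 2⟩]


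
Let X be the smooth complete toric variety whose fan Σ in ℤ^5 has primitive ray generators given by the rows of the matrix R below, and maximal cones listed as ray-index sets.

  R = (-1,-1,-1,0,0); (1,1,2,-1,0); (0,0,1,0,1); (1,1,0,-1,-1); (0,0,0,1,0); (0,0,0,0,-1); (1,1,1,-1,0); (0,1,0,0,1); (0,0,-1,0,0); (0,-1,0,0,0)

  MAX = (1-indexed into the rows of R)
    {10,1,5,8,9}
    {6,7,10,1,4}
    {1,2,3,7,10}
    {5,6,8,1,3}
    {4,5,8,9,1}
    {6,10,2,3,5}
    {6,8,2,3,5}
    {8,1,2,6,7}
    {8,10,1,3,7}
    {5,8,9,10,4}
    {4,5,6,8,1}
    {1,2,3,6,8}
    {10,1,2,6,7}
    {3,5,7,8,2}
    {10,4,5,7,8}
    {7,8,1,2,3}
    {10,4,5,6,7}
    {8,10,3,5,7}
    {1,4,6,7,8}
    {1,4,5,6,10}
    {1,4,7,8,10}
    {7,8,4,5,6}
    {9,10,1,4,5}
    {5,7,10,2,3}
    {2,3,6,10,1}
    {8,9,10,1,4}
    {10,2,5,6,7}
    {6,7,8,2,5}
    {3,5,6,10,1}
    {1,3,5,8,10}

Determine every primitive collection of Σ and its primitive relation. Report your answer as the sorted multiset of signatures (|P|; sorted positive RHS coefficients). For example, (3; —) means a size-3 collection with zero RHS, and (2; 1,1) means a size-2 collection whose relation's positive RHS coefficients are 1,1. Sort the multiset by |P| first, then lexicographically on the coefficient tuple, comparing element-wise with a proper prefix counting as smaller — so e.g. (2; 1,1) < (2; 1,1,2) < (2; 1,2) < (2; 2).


Minimal non-faces — 12 found among 10 rays, 30 max cones:

  • {2,9}:  v_{2} + v_{9} = v_{7}  ⇒ sig = (2; 1)
  • {3,4}:  v_{3} + v_{4} = v_{7}  ⇒ sig = (2; 1)
  • {3,9}:  v_{3} + v_{9} = v_{8} + v_{10}  ⇒ sig = (2; 1,1)
  • {6,9}:  v_{6} + v_{9} = v_{1} + v_{4} + v_{5}  ⇒ sig = (2; 1,1,1)
  • {7,9}:  v_{7} + v_{9} = v_{4} + v_{8} + v_{10}  ⇒ sig = (2; 1,1,1)
  • {2,4}:  v_{2} + v_{4} = v_{6} + 2·v_{7}  ⇒ sig = (2; 1,2)
  • {1,5,7}:  v_{1} + v_{5} + v_{7} = 0  ⇒ sig = (3; —)
  • {6,8,10}:  v_{6} + v_{8} + v_{10} = 0  ⇒ sig = (3; —)
  • {3,6,7}:  v_{3} + v_{6} + v_{7} = v_{2}  ⇒ sig = (3; 1)
  • {1,2,5}:  v_{1} + v_{2} + v_{5} = v_{3} + v_{6}  ⇒ sig = (3; 1,1)
  • {2,8,10}:  v_{2} + v_{8} + v_{10} = v_{3} + v_{7}  ⇒ sig = (3; 1,1)
  • {1,4,5,8,10}:  v_{1} + v_{4} + v_{5} + v_{8} + v_{10} = v_{9}  ⇒ sig = (5; 1)

Sorted signature multiset PRS(X):
    |P|=2: 6 collections, coeffs (1), (1), (1,1), (1,1,1), (1,1,1), (1,2)
    |P|=3: 5 collections, coeffs (), (), (1), (1,1), (1,1)
    |P|=5: 1 collection, coeffs (1)


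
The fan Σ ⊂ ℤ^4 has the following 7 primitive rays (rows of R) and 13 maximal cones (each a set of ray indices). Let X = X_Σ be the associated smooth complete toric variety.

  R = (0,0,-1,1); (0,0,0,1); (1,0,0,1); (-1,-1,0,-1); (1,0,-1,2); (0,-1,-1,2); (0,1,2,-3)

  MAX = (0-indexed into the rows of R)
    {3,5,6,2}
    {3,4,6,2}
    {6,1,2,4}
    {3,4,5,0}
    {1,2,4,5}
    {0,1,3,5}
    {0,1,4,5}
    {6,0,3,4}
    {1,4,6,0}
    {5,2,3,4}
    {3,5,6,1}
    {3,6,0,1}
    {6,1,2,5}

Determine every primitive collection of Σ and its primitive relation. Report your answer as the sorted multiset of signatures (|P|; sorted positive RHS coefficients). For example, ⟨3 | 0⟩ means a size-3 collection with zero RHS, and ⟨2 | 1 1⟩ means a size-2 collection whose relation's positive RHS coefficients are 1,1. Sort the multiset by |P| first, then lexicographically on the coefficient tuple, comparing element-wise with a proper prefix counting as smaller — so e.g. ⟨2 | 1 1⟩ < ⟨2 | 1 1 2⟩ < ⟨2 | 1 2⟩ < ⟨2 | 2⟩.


Σ has 5 primitive collections:

  {0,2}:  v_{0} + v_{2} = v_{4}  →  sig = ⟨2 | 1⟩
  {0,5,6}:  v_{0} + v_{5} + v_{6} = 0  →  sig = ⟨3 | 0⟩
  {1,3,4}:  v_{1} + v_{3} + v_{4} = v_{5}  →  sig = ⟨3 | 1⟩
  {4,5,6}:  v_{4} + v_{5} + v_{6} = v_{2}  →  sig = ⟨3 | 1⟩
  {1,2,3}:  v_{1} + v_{2} + v_{3} = 2·v_{5} + v_{6}  →  sig = ⟨3 | 1 2⟩

Hence PRS(X_Σ) =
{ ⟨2 | 1⟩,  ⟨3 | 0⟩,  ⟨3 | 1⟩ ×2,  ⟨3 | 1 2⟩ }


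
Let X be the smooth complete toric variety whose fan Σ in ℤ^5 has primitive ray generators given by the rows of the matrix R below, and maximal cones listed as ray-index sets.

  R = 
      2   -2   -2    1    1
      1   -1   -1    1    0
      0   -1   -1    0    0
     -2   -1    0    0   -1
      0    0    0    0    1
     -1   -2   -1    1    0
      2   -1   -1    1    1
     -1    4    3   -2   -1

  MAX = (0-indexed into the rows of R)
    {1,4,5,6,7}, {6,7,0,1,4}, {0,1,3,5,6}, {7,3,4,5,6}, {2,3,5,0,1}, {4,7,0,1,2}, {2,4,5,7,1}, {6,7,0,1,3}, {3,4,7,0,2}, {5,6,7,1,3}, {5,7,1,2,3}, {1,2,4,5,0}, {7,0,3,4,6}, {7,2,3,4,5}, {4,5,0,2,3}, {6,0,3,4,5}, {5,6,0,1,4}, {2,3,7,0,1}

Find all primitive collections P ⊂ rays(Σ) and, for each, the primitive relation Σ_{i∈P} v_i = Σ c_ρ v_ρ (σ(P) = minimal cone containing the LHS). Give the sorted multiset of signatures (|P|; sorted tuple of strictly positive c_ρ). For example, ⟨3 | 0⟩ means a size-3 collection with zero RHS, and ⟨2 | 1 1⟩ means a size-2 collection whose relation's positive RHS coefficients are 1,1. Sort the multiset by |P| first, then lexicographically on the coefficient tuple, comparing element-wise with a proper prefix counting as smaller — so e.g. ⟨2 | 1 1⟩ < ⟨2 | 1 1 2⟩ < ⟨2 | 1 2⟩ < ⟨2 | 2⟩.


Δ(Σ) — 8 vertices, 3 min non-faces:

  P={2,6}:  v_{2} + v_{6} = v_{0}  →  sig = ⟨2 | 1⟩
  P={0,5,7}:  v_{0} + v_{5} + v_{7} = 0  →  sig = ⟨3 | 0⟩
  P={1,3,4}:  v_{1} + v_{3} + v_{4} = v_{5}  →  sig = ⟨3 | 1⟩

Hence PRS(X_Σ) =
[⟨2 | 1⟩, ⟨3 | 0⟩, ⟨3 | 1⟩]


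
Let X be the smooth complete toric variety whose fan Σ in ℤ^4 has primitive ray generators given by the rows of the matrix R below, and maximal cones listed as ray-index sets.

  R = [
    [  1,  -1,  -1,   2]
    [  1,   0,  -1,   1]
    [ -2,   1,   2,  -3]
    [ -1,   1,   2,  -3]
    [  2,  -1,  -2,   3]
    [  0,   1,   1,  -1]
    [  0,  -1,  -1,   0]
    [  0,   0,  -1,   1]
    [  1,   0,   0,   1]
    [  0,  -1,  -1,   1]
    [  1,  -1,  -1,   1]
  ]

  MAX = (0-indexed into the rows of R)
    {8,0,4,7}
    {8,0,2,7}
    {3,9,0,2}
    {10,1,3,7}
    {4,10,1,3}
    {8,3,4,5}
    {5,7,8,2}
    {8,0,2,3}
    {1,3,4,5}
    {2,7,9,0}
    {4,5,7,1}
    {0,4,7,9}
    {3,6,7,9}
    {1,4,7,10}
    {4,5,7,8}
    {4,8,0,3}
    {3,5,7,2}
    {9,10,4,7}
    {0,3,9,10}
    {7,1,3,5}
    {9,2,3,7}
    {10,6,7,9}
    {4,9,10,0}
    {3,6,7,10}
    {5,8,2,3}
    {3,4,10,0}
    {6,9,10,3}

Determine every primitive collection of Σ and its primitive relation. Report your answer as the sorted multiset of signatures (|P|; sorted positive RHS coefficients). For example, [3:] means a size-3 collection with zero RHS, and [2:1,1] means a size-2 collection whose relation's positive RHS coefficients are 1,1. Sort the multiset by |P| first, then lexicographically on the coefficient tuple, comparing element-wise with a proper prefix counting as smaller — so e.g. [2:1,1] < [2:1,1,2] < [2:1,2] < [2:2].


Δ(Σ) — 11 vertices, 23 min non-faces:

  • {2,4}:  v_{2} + v_{4} = 0  ⟹  sig = [2:]
  • {5,9}:  v_{5} + v_{9} = 0  ⟹  sig = [2:]
  • {0,1}:  v_{0} + v_{1} = v_{4}  ⟹  sig = [2:1]
  • {0,5}:  v_{0} + v_{5} = v_{8}  ⟹  sig = [2:1]
  • {6,8}:  v_{6} + v_{8} = v_{10}  ⟹  sig = [2:1]
  • {8,9}:  v_{8} + v_{9} = v_{0}  ⟹  sig = [2:1]
  • {0,6}:  v_{0} + v_{6} = v_{9} + v_{10}  ⟹  sig = [2:1,1]
  • {1,2}:  v_{1} + v_{2} = v_{3} + v_{7}  ⟹  sig = [2:1,1]
  • {1,8}:  v_{1} + v_{8} = v_{4} + v_{5}  ⟹  sig = [2:1,1]
  • {1,9}:  v_{1} + v_{9} = v_{7} + v_{10}  ⟹  sig = [2:1,1]
  • {2,10}:  v_{2} + v_{10} = v_{3} + v_{9}  ⟹  sig = [2:1,1]
  • {5,10}:  v_{5} + v_{10} = v_{3} + v_{4}  ⟹  sig = [2:1,1]
  • {5,6}:  v_{5} + v_{6} = v_{3} + v_{7} + v_{10}  ⟹  sig = [2:1,1,1]
  • {8,10}:  v_{8} + v_{10} = v_{0} + v_{3} + v_{4}  ⟹  sig = [2:1,1,1]
  • {4,6}:  v_{4} + v_{6} = v_{7} + 2·v_{10}  ⟹  sig = [2:1,2]
  • {1,6}:  v_{1} + v_{6} = v_{3} + 2·v_{7} + 2·v_{10}  ⟹  sig = [2:1,2,2]
  • {2,6}:  v_{2} + v_{6} = 2·v_{3} + v_{7} + 2·v_{9}  ⟹  sig = [2:1,2,2]
  • {0,3,7}:  v_{0} + v_{3} + v_{7} = 0  ⟹  sig = [3:]
  • {3,4,7}:  v_{3} + v_{4} + v_{7} = v_{1}  ⟹  sig = [3:1]
  • {3,4,9}:  v_{3} + v_{4} + v_{9} = v_{10}  ⟹  sig = [3:1]
  • {3,7,8}:  v_{3} + v_{7} + v_{8} = v_{5}  ⟹  sig = [3:1]
  • {0,7,10}:  v_{0} + v_{7} + v_{10} = v_{4} + v_{9}  ⟹  sig = [3:1,1]
  • {3,7,9,10}:  v_{3} + v_{7} + v_{9} + v_{10} = v_{6}  ⟹  sig = [4:1]

Signatures (|P|; sorted positive RHS coefficients), sorted:
    [2:]
    [2:]
    [2:1]
    [2:1]
    [2:1]
    [2:1]
    [2:1,1]
    [2:1,1]
    [2:1,1]
    [2:1,1]
    [2:1,1]
    [2:1,1]
    [2:1,1,1]
    [2:1,1,1]
    [2:1,2]
    [2:1,2,2]
    [2:1,2,2]
    [3:]
    [3:1]
    [3:1]
    [3:1]
    [3:1,1]
    [4:1]


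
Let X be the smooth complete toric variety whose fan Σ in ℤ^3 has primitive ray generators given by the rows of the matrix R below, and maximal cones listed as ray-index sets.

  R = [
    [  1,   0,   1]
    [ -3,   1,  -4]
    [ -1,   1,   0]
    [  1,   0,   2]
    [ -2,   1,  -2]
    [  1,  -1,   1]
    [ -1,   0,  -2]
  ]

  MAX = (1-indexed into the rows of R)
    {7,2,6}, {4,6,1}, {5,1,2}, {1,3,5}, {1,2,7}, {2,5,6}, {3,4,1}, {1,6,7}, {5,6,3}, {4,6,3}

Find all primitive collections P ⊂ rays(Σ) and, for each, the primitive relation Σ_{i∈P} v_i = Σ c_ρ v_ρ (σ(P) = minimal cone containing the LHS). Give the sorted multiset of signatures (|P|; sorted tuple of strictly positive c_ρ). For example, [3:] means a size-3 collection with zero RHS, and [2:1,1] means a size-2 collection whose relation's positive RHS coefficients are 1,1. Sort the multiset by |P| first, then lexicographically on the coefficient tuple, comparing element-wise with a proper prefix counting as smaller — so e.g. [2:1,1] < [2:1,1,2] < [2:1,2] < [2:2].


Primitive collections (9):

  {4,7}:  v_{4} + v_{7} = 0 — sig = [2:]
  {2,4}:  v_{2} + v_{4} = v_{5} — sig = [2:1]
  {3,7}:  v_{3} + v_{7} = v_{5} — sig = [2:1]
  {4,5}:  v_{4} + v_{5} = v_{3} — sig = [2:1]
  {5,7}:  v_{5} + v_{7} = v_{2} — sig = [2:1]
  {2,3}:  v_{2} + v_{3} = 2·v_{5} — sig = [2:2]
  {1,5,6}:  v_{1} + v_{5} + v_{6} = 0 — sig = [3:]
  {1,2,6}:  v_{1} + v_{2} + v_{6} = v_{7} — sig = [3:1]
  {1,3,6}:  v_{1} + v_{3} + v_{6} = v_{4} — sig = [3:1]

Sorted signature multiset PRS(X):
    |P|=2: 6 collections, coeffs (), (1), (1), (1), (1), (2)
    |P|=3: 3 collections, coeffs (), (1), (1)


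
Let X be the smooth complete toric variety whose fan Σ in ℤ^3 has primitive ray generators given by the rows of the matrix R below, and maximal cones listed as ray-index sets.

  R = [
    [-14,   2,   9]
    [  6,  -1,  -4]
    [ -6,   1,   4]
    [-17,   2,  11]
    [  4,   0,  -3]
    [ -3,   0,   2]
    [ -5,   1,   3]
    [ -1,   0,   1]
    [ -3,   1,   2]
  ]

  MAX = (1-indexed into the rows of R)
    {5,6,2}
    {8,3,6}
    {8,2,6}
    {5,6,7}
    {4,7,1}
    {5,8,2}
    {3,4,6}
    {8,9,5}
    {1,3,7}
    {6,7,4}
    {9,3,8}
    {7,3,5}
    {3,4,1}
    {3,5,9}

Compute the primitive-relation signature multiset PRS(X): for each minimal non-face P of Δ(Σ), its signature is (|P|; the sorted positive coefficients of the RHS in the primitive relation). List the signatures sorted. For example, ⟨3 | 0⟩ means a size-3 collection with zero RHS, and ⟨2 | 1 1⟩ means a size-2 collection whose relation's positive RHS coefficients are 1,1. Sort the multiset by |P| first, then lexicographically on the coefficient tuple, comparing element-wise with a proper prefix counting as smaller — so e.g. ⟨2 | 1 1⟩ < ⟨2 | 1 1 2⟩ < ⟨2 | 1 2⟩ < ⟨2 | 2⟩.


Δ(Σ) — 9 vertices, 20 min non-faces:

  {2,3}:  v_{2} + v_{3} = 0  so sig = ⟨2 | 0⟩
  {1,6}:  v_{1} + v_{6} = v_{4}  so sig = ⟨2 | 1⟩
  {6,9}:  v_{6} + v_{9} = v_{3}  so sig = ⟨2 | 1⟩
  {7,8}:  v_{7} + v_{8} = v_{3}  so sig = ⟨2 | 1⟩
  {1,2}:  v_{1} + v_{2} = v_{6} + v_{7}  so sig = ⟨2 | 1 1⟩
  {2,7}:  v_{2} + v_{7} = v_{5} + v_{6}  so sig = ⟨2 | 1 1⟩
  {2,9}:  v_{2} + v_{9} = v_{5} + v_{8}  so sig = ⟨2 | 1 1⟩
  {4,9}:  v_{4} + v_{9} = v_{1} + v_{3}  so sig = ⟨2 | 1 1⟩
  {1,8}:  v_{1} + v_{8} = 2·v_{3} + v_{6}  so sig = ⟨2 | 1 2⟩
  {1,9}:  v_{1} + v_{9} = 2·v_{3} + v_{7}  so sig = ⟨2 | 1 2⟩
  {2,4}:  v_{2} + v_{4} = 2·v_{6} + v_{7}  so sig = ⟨2 | 1 2⟩
  {4,5}:  v_{4} + v_{5} = v_{6} + 2·v_{7}  so sig = ⟨2 | 1 2⟩
  {7,9}:  v_{7} + v_{9} = 2·v_{3} + v_{5}  so sig = ⟨2 | 1 2⟩
  {1,5}:  v_{1} + v_{5} = 2·v_{7}  so sig = ⟨2 | 2⟩
  {4,8}:  v_{4} + v_{8} = 2·v_{3} + 2·v_{6}  so sig = ⟨2 | 2 2⟩
  {5,6,8}:  v_{5} + v_{6} + v_{8} = 0  so sig = ⟨3 | 0⟩
  {3,5,6}:  v_{3} + v_{5} + v_{6} = v_{7}  so sig = ⟨3 | 1⟩
  {3,5,8}:  v_{3} + v_{5} + v_{8} = v_{9}  so sig = ⟨3 | 1⟩
  {3,6,7}:  v_{3} + v_{6} + v_{7} = v_{1}  so sig = ⟨3 | 1⟩
  {3,4,7}:  v_{3} + v_{4} + v_{7} = 2·v_{1}  so sig = ⟨3 | 2⟩

Signatures (|P|; sorted positive RHS coefficients), sorted:
    |P|=2: 15 collections, coeffs (), (1), (1), (1), (1,1), (1,1), (1,1), (1,1), (1,2), (1,2), (1,2), (1,2), (1,2), (2), (2,2)
    |P|=3: 5 collections, coeffs (), (1), (1), (1), (2)


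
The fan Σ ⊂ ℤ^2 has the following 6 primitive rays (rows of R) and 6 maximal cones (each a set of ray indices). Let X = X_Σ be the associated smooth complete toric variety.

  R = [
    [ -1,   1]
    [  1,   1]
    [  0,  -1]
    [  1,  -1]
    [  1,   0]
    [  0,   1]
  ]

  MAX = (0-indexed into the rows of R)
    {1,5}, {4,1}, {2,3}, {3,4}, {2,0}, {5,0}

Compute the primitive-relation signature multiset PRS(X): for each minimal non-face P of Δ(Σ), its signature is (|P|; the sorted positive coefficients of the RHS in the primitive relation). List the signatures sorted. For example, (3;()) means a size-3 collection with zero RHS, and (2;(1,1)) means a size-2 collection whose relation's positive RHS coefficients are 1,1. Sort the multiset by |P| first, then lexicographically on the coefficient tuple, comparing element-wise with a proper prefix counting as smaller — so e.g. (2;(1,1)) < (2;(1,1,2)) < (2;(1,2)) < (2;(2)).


9 minimal non-faces of Δ(Σ) (on 6 rays):

  P = {0,3}:  v_{0} + v_{3} = 0  ⟹  sig = (2;())
  P = {2,5}:  v_{2} + v_{5} = 0  ⟹  sig = (2;())
  P = {0,4}:  v_{0} + v_{4} = v_{5}  ⟹  sig = (2;(1))
  P = {1,2}:  v_{1} + v_{2} = v_{4}  ⟹  sig = (2;(1))
  P = {2,4}:  v_{2} + v_{4} = v_{3}  ⟹  sig = (2;(1))
  P = {3,5}:  v_{3} + v_{5} = v_{4}  ⟹  sig = (2;(1))
  P = {4,5}:  v_{4} + v_{5} = v_{1}  ⟹  sig = (2;(1))
  P = {0,1}:  v_{0} + v_{1} = 2·v_{5}  ⟹  sig = (2;(2))
  P = {1,3}:  v_{1} + v_{3} = 2·v_{4}  ⟹  sig = (2;(2))

Hence PRS(X_Σ) =
[(2;()), (2;()), (2;(1)), (2;(1)), (2;(1)), (2;(1)), (2;(1)), (2;(2)), (2;(2))]


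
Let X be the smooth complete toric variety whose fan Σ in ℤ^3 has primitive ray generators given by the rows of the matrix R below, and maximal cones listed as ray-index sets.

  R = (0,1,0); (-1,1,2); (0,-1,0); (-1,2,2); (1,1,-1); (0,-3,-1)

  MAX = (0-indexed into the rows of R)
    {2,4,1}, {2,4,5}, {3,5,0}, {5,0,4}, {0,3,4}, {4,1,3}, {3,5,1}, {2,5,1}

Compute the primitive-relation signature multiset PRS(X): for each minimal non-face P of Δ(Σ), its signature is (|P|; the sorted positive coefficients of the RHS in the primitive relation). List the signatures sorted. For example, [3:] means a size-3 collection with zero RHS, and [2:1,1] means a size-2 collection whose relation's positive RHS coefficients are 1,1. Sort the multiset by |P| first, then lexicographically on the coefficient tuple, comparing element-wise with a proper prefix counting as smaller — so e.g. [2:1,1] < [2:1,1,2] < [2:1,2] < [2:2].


5 minimal non-faces of Δ(Σ) (on 6 rays):

  {0,2}:  v_{0} + v_{2} = 0 ; sig = [2:]
  {0,1}:  v_{0} + v_{1} = v_{3} ; sig = [2:1]
  {2,3}:  v_{2} + v_{3} = v_{1} ; sig = [2:1]
  {3,4,5}:  v_{3} + v_{4} + v_{5} = 0 ; sig = [3:]
  {1,4,5}:  v_{1} + v_{4} + v_{5} = v_{2} ; sig = [3:1]

Hence PRS(X_Σ) =
    [2:]
    [2:1]
    [2:1]
    [3:]
    [3:1]


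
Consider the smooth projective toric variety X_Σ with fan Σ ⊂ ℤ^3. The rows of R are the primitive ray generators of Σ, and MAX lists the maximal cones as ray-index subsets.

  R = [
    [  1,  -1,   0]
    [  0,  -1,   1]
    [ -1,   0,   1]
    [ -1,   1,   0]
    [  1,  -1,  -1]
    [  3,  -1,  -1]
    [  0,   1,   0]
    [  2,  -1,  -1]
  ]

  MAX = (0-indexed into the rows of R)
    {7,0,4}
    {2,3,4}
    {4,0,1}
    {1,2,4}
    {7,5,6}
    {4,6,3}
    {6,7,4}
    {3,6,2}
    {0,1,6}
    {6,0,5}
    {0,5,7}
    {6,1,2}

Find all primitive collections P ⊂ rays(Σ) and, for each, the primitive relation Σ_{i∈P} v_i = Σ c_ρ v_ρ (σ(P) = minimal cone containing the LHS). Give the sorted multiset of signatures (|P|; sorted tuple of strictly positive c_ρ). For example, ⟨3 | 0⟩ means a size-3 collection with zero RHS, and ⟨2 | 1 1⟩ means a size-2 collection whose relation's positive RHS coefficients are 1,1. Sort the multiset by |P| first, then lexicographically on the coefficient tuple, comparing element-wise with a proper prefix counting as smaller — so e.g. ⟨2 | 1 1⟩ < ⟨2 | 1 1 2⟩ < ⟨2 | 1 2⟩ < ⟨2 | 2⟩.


The 14 primitive collections of Σ (r=8, n=3):

  P={0,3}:  v_{0} + v_{3} = 0  ⇒ sig = ⟨2 | 0⟩
  P={0,2}:  v_{0} + v_{2} = v_{1}  ⇒ sig = ⟨2 | 1⟩
  P={1,3}:  v_{1} + v_{3} = v_{2}  ⇒ sig = ⟨2 | 1⟩
  P={2,7}:  v_{2} + v_{7} = v_{0}  ⇒ sig = ⟨2 | 1⟩
  P={3,5}:  v_{3} + v_{5} = v_{6} + v_{7}  ⇒ sig = ⟨2 | 1 1⟩
  P={3,7}:  v_{3} + v_{7} = v_{4} + v_{6}  ⇒ sig = ⟨2 | 1 1⟩
  P={2,5}:  v_{2} + v_{5} = 2·v_{0} + v_{6}  ⇒ sig = ⟨2 | 1 2⟩
  P={1,5}:  v_{1} + v_{5} = 3·v_{0} + v_{6}  ⇒ sig = ⟨2 | 1 3⟩
  P={1,7}:  v_{1} + v_{7} = 2·v_{0}  ⇒ sig = ⟨2 | 2⟩
  P={4,5}:  v_{4} + v_{5} = 2·v_{7}  ⇒ sig = ⟨2 | 2⟩
  P={2,4,6}:  v_{2} + v_{4} + v_{6} = 0  ⇒ sig = ⟨3 | 0⟩
  P={0,4,6}:  v_{0} + v_{4} + v_{6} = v_{7}  ⇒ sig = ⟨3 | 1⟩
  P={0,6,7}:  v_{0} + v_{6} + v_{7} = v_{5}  ⇒ sig = ⟨3 | 1⟩
  P={1,4,6}:  v_{1} + v_{4} + v_{6} = v_{0}  ⇒ sig = ⟨3 | 1⟩

Signatures (|P|; sorted positive RHS coefficients), sorted:
    ⟨2 | 0⟩
    ⟨2 | 1⟩
    ⟨2 | 1⟩
    ⟨2 | 1⟩
    ⟨2 | 1 1⟩
    ⟨2 | 1 1⟩
    ⟨2 | 1 2⟩
    ⟨2 | 1 3⟩
    ⟨2 | 2⟩
    ⟨2 | 2⟩
    ⟨3 | 0⟩
    ⟨3 | 1⟩
    ⟨3 | 1⟩
    ⟨3 | 1⟩


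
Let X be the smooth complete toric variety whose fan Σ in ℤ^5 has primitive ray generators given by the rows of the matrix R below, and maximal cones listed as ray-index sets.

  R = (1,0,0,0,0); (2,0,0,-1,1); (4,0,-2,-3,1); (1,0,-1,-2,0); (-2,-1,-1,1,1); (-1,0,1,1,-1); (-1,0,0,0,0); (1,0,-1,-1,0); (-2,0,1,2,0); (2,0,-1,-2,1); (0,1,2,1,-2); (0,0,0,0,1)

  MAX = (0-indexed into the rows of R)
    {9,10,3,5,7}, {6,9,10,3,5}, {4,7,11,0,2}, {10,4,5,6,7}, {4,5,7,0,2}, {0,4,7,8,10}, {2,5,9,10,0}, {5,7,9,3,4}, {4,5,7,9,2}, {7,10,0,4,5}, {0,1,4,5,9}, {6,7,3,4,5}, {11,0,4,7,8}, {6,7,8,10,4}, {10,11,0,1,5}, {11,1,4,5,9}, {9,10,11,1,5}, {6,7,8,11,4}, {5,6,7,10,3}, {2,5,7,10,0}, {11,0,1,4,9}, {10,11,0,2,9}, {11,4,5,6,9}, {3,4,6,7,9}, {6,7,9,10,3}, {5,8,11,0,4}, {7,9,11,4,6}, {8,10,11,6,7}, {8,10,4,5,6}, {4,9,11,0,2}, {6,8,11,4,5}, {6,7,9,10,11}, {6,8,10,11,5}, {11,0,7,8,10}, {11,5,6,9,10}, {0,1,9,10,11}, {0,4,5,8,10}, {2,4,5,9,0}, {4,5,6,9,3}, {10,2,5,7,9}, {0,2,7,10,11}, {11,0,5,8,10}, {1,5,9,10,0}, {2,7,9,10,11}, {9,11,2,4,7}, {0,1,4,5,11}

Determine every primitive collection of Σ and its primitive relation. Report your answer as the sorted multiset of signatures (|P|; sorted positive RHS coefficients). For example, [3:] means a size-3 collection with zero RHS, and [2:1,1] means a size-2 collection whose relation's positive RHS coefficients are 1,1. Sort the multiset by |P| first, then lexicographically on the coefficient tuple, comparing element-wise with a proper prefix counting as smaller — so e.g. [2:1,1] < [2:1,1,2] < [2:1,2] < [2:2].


Δ(Σ) — 12 vertices, 24 min non-faces:

  • {0,6}:  v_{0} + v_{6} = 0  so sig = [2:]
  • {3,8}:  v_{3} + v_{8} = v_{6}  so sig = [2:1]
  • {8,9}:  v_{8} + v_{9} = v_{11}  so sig = [2:1]
  • {1,7}:  v_{1} + v_{7} = v_{0} + v_{9}  so sig = [2:1,1]
  • {2,6}:  v_{2} + v_{6} = v_{7} + v_{9}  so sig = [2:1,1]
  • {3,11}:  v_{3} + v_{11} = v_{6} + v_{9}  so sig = [2:1,1]
  • {0,3}:  v_{0} + v_{3} = v_{5} + v_{7} + v_{9}  so sig = [2:1,1,1]
  • {1,6}:  v_{1} + v_{6} = v_{5} + v_{9} + v_{11}  so sig = [2:1,1,1]
  • {2,8}:  v_{2} + v_{8} = v_{0} + v_{7} + v_{11}  so sig = [2:1,1,1]
  • {1,8}:  v_{1} + v_{8} = v_{0} + v_{5} + 2·v_{11}  so sig = [2:1,1,2]
  • {1,3}:  v_{1} + v_{3} = v_{5} + 2·v_{9}  so sig = [2:1,2]
  • {2,3}:  v_{2} + v_{3} = v_{5} + 2·v_{7} + 2·v_{9}  so sig = [2:1,2,2]
  • {1,2}:  v_{1} + v_{2} = 2·v_{0} + 2·v_{9}  so sig = [2:2,2]
  • {4,9,10}:  v_{4} + v_{9} + v_{10} = 0  so sig = [3:]
  • {5,7,11}:  v_{5} + v_{7} + v_{11} = 0  so sig = [3:]
  • {0,7,9}:  v_{0} + v_{7} + v_{9} = v_{2}  so sig = [3:1]
  • {4,10,11}:  v_{4} + v_{10} + v_{11} = v_{8}  so sig = [3:1]
  • {2,4,10}:  v_{2} + v_{4} + v_{10} = v_{0} + v_{7}  so sig = [3:1,1]
  • {2,5,11}:  v_{2} + v_{5} + v_{11} = v_{0} + v_{9}  so sig = [3:1,1]
  • {5,7,8}:  v_{5} + v_{7} + v_{8} = v_{4} + v_{10}  so sig = [3:1,1]
  • {1,4,10}:  v_{1} + v_{4} + v_{10} = v_{0} + v_{5} + v_{11}  so sig = [3:1,1,1]
  • {3,4,10}:  v_{3} + v_{4} + v_{10} = v_{5} + v_{6} + v_{7}  so sig = [3:1,1,1]
  • {0,5,9,11}:  v_{0} + v_{5} + v_{9} + v_{11} = v_{1}  so sig = [4:1]
  • {5,6,7,9}:  v_{5} + v_{6} + v_{7} + v_{9} = v_{3}  so sig = [4:1]

Signatures (|P|; sorted positive RHS coefficients), sorted:
{ [2:],  [2:1] ×2,  [2:1,1] ×3,  [2:1,1,1] ×3,  [2:1,1,2],  [2:1,2],  [2:1,2,2],  [2:2,2],  [3:] ×2,  [3:1] ×2,  [3:1,1] ×3,  [3:1,1,1] ×2,  [4:1] ×2 }


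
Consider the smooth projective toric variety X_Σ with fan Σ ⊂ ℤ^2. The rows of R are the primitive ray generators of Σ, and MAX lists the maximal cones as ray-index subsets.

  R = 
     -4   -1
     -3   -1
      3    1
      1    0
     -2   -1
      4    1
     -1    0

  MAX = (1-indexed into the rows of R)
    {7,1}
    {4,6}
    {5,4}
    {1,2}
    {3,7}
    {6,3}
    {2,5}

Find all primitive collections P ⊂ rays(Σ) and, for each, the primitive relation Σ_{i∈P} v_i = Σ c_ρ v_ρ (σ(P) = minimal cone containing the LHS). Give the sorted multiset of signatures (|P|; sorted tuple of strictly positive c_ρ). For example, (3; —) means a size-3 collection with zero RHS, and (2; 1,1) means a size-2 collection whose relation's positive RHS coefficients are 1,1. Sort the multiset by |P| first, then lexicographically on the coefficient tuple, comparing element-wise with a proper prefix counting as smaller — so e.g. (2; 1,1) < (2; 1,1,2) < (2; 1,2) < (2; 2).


Δ(Σ) — 7 vertices, 14 min non-faces:

  • {1,6}:  v_{1} + v_{6} = 0  so sig = (2; —)
  • {2,3}:  v_{2} + v_{3} = 0  so sig = (2; —)
  • {4,7}:  v_{4} + v_{7} = 0  so sig = (2; —)
  • {1,3}:  v_{1} + v_{3} = v_{7}  so sig = (2; 1)
  • {1,4}:  v_{1} + v_{4} = v_{2}  so sig = (2; 1)
  • {2,4}:  v_{2} + v_{4} = v_{5}  so sig = (2; 1)
  • {2,6}:  v_{2} + v_{6} = v_{4}  so sig = (2; 1)
  • {2,7}:  v_{2} + v_{7} = v_{1}  so sig = (2; 1)
  • {3,4}:  v_{3} + v_{4} = v_{6}  so sig = (2; 1)
  • {3,5}:  v_{3} + v_{5} = v_{4}  so sig = (2; 1)
  • {5,7}:  v_{5} + v_{7} = v_{2}  so sig = (2; 1)
  • {6,7}:  v_{6} + v_{7} = v_{3}  so sig = (2; 1)
  • {1,5}:  v_{1} + v_{5} = 2·v_{2}  so sig = (2; 2)
  • {5,6}:  v_{5} + v_{6} = 2·v_{4}  so sig = (2; 2)

Signatures (|P|; sorted positive RHS coefficients), sorted:
{ (2; —) ×3,  (2; 1) ×9,  (2; 2) ×2 }


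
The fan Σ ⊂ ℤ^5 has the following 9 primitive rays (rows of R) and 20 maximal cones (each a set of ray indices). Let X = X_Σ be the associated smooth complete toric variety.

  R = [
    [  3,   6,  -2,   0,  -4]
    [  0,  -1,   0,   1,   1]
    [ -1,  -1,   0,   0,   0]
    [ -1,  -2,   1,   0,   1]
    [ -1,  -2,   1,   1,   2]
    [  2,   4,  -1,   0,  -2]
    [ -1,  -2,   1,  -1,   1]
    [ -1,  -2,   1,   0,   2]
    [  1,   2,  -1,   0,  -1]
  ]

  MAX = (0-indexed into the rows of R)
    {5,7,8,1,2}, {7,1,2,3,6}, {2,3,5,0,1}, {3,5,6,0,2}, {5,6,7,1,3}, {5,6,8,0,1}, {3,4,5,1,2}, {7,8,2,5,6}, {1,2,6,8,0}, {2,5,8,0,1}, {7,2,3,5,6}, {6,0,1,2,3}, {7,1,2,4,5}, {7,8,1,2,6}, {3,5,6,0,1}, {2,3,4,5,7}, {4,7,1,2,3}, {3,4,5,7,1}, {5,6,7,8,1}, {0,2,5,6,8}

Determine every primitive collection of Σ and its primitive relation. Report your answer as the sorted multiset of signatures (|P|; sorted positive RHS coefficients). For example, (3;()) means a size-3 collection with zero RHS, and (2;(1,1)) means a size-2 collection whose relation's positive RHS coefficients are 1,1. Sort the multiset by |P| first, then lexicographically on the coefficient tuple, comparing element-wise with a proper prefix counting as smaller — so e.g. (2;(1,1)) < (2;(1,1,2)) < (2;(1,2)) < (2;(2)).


7 collections generate NE(X_Σ); each relation:

  • {3,8}:  v_{3} + v_{8} = 0  ⟹  sig = (2;())
  • {0,7}:  v_{0} + v_{7} = v_{5}  ⟹  sig = (2;(1))
  • {4,6}:  v_{4} + v_{6} = v_{3} + v_{7}  ⟹  sig = (2;(1,1))
  • {4,8}:  v_{4} + v_{8} = v_{1} + v_{2} + v_{5} + v_{7}  ⟹  sig = (2;(1,1,1,1))
  • {0,4}:  v_{0} + v_{4} = v_{1} + v_{2} + v_{3} + 2·v_{5}  ⟹  sig = (2;(1,1,1,2))
  • {1,2,5,6}:  v_{1} + v_{2} + v_{5} + v_{6} = 0  ⟹  sig = (4;())
  • {1,2,3,5,7}:  v_{1} + v_{2} + v_{3} + v_{5} + v_{7} = v_{4}  ⟹  sig = (5;(1))

Hence PRS(X_Σ) =
[(2;()), (2;(1)), (2;(1,1)), (2;(1,1,1,1)), (2;(1,1,1,2)), (4;()), (5;(1))]
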